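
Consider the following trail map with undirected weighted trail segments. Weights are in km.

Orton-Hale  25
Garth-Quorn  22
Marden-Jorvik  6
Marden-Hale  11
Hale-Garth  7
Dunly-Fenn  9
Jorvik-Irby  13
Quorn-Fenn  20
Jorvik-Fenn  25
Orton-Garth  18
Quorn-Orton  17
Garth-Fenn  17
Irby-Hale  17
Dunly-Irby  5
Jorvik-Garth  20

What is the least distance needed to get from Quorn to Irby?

Settle nodes by increasing distance from Quorn:
Quorn: 0
Orton: 17  (via Quorn)
Fenn: 20  (via Quorn)
Garth: 22  (via Quorn)
Hale: 29  (via Garth)
Dunly: 29  (via Fenn)
Irby: 34  (via Dunly)
Shortest route: Quorn → Fenn → Dunly → Irby = 34 km.

34 km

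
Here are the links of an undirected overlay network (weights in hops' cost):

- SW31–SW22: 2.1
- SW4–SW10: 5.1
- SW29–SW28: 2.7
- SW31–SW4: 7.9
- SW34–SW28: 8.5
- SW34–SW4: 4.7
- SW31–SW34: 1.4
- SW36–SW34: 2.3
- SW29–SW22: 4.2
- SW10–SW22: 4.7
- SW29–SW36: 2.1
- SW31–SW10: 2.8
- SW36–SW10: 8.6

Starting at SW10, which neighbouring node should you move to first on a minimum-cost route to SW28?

Candidate routes:
SW10 → SW31 → SW34 → SW36 → SW29 → SW28: 2.8+1.4+2.3+2.1+2.7 = 11.3
SW10 → SW22 → SW29 → SW28: 4.7+4.2+2.7 = 11.6
The minimum is 11.3 hops' cost via SW10 → SW31 → SW34 → SW36 → SW29 → SW28.
So from SW10 the first move is to SW31.

SW31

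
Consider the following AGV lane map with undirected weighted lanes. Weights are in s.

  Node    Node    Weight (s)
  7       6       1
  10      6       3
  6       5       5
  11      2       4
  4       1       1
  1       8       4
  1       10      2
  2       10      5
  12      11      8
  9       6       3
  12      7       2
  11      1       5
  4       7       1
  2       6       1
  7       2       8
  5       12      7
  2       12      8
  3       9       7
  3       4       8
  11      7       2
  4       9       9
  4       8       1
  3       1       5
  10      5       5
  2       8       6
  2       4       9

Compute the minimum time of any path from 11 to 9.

6 s

Settle nodes by increasing distance from 11:
11: 0
7: 2  (via 11)
4: 3  (via 7)
6: 3  (via 7)
1: 4  (via 4)
2: 4  (via 11)
8: 4  (via 4)
12: 4  (via 7)
9: 6  (via 6)
Shortest route: 11 → 7 → 6 → 9 = 6 s.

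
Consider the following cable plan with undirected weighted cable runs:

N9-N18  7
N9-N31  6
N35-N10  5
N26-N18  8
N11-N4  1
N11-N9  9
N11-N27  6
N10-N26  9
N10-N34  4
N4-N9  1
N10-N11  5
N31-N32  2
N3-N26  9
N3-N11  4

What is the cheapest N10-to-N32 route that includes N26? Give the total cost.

32

Best N10 to N26: N10–N26 costing 9
Shortest N26→N32: N26–N18–N9–N31–N32 = 23
Total via N26: 9 + 23 = 32.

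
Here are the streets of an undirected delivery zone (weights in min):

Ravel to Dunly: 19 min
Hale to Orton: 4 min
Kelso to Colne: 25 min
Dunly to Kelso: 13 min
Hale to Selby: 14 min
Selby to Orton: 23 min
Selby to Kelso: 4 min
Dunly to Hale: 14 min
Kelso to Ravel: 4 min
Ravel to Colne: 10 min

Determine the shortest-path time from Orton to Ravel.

Running Dijkstra from Orton:
Orton: 0
Hale: 4  (via Orton)
Selby: 18  (via Hale)
Dunly: 18  (via Hale)
Kelso: 22  (via Selby)
Ravel: 26  (via Kelso)
Shortest route: Orton–Hale–Selby–Kelso–Ravel = 26 min.

26 min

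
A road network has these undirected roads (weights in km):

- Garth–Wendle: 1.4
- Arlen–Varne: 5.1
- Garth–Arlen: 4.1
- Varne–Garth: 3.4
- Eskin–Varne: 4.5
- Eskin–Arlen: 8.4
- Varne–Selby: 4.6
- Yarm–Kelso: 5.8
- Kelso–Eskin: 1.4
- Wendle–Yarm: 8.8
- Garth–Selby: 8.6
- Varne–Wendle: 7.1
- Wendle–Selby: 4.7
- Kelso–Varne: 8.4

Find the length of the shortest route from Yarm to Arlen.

14.3 km

Shortest distances from Yarm:
Yarm: 0
Kelso: 5.8  (via Yarm)
Eskin: 7.2  (via Kelso)
Wendle: 8.8  (via Yarm)
Garth: 10.2  (via Wendle)
Varne: 11.7  (via Eskin)
Selby: 13.5  (via Wendle)
Arlen: 14.3  (via Garth)
Shortest route: Yarm → Wendle → Garth → Arlen = 14.3 km.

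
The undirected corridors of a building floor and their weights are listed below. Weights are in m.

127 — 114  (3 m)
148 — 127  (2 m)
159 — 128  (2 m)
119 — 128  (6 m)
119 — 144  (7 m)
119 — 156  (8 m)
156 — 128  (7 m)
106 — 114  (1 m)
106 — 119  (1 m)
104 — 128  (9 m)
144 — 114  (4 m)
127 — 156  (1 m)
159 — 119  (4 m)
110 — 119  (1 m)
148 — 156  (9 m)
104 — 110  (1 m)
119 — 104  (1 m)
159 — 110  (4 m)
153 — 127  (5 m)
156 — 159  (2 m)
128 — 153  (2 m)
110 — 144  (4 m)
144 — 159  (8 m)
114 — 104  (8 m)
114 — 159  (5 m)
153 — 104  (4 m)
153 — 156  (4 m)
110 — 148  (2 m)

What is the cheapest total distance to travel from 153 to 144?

Enumerating some paths:
153 → 104 → 119 → 110 → 144: 4+1+1+4 = 10
153 → 104 → 110 → 144: 4+1+4 = 9
153 → 104 → 119 → 106 → 114 → 144: 4+1+1+1+4 = 11
The minimum is 9 m via 153 → 104 → 110 → 144.

9 m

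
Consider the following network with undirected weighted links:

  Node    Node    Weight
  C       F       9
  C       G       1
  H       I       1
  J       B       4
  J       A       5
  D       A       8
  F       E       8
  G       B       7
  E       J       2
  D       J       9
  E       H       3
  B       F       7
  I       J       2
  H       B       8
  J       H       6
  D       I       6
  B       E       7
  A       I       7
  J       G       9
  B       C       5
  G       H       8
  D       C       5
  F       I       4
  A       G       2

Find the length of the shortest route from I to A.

7

Enumerating some paths:
I–H–G–A: 1+8+2 = 11
I–A: 7 = 7
I–H–E–J–A: 1+3+2+5 = 11
Cheapest is I–A at 7.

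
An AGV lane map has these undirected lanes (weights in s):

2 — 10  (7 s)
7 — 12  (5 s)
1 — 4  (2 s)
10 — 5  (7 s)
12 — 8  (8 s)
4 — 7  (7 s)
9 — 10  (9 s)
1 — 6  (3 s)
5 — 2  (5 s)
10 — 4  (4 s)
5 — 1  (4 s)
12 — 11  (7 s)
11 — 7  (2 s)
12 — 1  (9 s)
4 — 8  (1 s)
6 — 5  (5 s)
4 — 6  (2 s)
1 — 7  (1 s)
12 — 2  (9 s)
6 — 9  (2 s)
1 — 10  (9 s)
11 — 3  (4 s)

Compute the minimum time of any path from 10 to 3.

Candidate routes:
10 - 4 - 6 - 1 - 7 - 11 - 3: 4+2+3+1+2+4 = 16
10 - 1 - 7 - 11 - 3: 9+1+2+4 = 16
10 - 4 - 1 - 7 - 11 - 3: 4+2+1+2+4 = 13
10 - 4 - 7 - 11 - 3: 4+7+2+4 = 17
Cheapest is 10 - 4 - 1 - 7 - 11 - 3 at 13 s.

13 s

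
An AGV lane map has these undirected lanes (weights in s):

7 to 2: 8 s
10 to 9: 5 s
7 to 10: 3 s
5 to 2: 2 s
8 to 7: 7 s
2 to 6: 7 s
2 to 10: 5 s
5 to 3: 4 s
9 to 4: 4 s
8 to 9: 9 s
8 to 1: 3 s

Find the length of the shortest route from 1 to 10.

Compare a few routes:
1 → 8 → 7 → 2 → 10: 3+7+8+5 = 23
1 → 8 → 7 → 10: 3+7+3 = 13
1 → 8 → 9 → 10: 3+9+5 = 17
The minimum is 13 s via 1 → 8 → 7 → 10.

13 s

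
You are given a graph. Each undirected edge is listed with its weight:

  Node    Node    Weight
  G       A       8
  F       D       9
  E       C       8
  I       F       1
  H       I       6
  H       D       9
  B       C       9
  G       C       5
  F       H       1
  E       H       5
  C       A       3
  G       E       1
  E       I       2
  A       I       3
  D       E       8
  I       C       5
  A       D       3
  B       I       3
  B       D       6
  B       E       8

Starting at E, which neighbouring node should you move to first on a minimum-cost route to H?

Compare a few routes:
E–I–F–H: 2+1+1 = 4
E–H: 5 = 5
Cheapest is E–I–F–H at 4.
So from E the first move is to I.

I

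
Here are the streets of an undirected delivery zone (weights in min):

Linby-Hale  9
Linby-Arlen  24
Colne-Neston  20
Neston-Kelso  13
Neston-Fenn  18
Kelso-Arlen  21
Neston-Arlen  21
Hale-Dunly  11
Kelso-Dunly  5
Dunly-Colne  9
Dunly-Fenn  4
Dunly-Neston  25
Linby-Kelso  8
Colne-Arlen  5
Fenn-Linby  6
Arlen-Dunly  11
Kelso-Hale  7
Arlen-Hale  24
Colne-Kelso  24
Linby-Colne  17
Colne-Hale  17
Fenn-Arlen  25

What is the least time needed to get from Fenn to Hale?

15 min

Shortest distances from Fenn:
Fenn: 0
Dunly: 4  (via Fenn)
Linby: 6  (via Fenn)
Kelso: 9  (via Dunly)
Colne: 13  (via Dunly)
Hale: 15  (via Dunly)
Shortest route: Fenn → Dunly → Hale = 15 min.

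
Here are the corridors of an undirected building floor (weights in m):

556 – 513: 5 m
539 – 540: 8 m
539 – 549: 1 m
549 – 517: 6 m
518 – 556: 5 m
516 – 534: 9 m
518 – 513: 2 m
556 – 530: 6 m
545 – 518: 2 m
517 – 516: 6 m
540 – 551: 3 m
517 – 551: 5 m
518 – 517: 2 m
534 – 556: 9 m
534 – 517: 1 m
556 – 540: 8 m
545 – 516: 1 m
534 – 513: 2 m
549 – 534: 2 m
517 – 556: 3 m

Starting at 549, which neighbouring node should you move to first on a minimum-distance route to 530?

Enumerating some paths:
549 - 517 - 556 - 530: 6+3+6 = 15
549 - 534 - 513 - 556 - 530: 2+2+5+6 = 15
549 - 534 - 517 - 556 - 530: 2+1+3+6 = 12
549 - 534 - 517 - 518 - 556 - 530: 2+1+2+5+6 = 16
The minimum is 12 m via 549 - 534 - 517 - 556 - 530.
So from 549 the first move is to 534.

534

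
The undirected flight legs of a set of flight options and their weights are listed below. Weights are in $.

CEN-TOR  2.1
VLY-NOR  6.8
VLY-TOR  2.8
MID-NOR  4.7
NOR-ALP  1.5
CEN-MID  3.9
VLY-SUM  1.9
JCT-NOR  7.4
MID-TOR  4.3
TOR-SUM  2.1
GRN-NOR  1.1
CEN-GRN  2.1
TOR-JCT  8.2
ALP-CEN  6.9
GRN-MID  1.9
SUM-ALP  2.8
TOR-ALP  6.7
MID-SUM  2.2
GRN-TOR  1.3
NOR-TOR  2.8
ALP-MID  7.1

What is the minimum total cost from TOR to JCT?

$8.2

Settle nodes by increasing distance from TOR:
TOR: 0
GRN: 1.3  (via TOR)
CEN: 2.1  (via TOR)
SUM: 2.1  (via TOR)
NOR: 2.4  (via GRN)
VLY: 2.8  (via TOR)
MID: 3.2  (via GRN)
ALP: 3.9  (via NOR)
JCT: 8.2  (via TOR)
Shortest route: TOR → JCT = $8.2.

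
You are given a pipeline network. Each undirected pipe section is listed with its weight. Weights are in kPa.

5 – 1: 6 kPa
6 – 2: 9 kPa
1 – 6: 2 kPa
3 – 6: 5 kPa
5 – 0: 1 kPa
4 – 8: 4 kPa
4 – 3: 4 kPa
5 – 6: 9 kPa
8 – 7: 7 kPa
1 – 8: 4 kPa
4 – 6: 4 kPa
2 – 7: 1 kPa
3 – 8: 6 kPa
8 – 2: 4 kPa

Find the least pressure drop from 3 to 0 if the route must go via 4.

17 kPa

Shortest 3→4: 3–4 = 4
Best 4 to 0: 4–6–1–5–0 costing 13
Total via 4: 4 + 13 = 17 kPa.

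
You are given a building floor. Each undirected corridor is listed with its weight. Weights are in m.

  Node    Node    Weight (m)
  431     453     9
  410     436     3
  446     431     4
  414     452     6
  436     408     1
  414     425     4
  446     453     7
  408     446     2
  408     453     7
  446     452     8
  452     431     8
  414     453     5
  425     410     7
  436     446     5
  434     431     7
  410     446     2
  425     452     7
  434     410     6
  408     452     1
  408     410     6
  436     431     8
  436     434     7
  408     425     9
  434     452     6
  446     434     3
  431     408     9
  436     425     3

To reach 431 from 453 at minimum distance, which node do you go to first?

431

Candidate routes:
453 → 431: 9 = 9
453 → 408 → 446 → 431: 7+2+4 = 13
453 → 408 → 431: 7+9 = 16
453 → 446 → 431: 7+4 = 11
Cheapest is 453 → 431 at 9 m.
So from 453 the first move is to 431.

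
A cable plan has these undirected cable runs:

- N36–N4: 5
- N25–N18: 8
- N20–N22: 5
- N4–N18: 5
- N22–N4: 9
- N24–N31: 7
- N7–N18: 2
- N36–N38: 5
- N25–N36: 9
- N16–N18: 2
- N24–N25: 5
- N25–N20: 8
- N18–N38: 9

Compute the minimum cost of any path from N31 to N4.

25

Settle nodes by increasing distance from N31:
N31: 0
N24: 7  (via N31)
N25: 12  (via N24)
N18: 20  (via N25)
N20: 20  (via N25)
N36: 21  (via N25)
N16: 22  (via N18)
N7: 22  (via N18)
N22: 25  (via N20)
N4: 25  (via N18)
Shortest route: N31–N24–N25–N18–N4 = 25.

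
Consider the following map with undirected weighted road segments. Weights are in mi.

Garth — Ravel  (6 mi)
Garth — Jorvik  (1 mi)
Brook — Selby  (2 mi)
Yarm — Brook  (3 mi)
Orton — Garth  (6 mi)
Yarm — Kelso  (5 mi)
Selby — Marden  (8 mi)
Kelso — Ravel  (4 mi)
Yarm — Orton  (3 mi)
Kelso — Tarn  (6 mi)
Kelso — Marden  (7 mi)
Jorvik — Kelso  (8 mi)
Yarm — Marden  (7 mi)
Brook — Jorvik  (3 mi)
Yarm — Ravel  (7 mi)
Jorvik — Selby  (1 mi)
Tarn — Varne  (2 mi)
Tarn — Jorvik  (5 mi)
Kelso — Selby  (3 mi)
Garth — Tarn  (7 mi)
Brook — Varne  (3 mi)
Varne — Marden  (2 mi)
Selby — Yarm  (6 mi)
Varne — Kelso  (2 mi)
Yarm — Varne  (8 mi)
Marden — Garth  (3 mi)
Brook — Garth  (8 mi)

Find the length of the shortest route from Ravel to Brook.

9 mi

Candidate routes:
Ravel - Yarm - Brook: 7+3 = 10
Ravel - Garth - Jorvik - Selby - Brook: 6+1+1+2 = 10
Ravel - Kelso - Varne - Brook: 4+2+3 = 9
Cheapest is Ravel - Kelso - Varne - Brook at 9 mi.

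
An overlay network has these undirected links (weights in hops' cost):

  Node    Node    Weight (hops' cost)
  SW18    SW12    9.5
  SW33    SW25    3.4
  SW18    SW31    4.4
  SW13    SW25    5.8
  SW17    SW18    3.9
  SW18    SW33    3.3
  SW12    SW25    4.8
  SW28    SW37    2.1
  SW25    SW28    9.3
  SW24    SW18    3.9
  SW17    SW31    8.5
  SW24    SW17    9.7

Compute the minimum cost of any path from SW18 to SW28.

Settle nodes by increasing distance from SW18:
SW18: 0
SW33: 3.3  (via SW18)
SW17: 3.9  (via SW18)
SW24: 3.9  (via SW18)
SW31: 4.4  (via SW18)
SW25: 6.7  (via SW33)
SW12: 9.5  (via SW18)
SW13: 12.5  (via SW25)
SW28: 16  (via SW25)
Shortest route: SW18 → SW33 → SW25 → SW28 = 16 hops' cost.

16 hops' cost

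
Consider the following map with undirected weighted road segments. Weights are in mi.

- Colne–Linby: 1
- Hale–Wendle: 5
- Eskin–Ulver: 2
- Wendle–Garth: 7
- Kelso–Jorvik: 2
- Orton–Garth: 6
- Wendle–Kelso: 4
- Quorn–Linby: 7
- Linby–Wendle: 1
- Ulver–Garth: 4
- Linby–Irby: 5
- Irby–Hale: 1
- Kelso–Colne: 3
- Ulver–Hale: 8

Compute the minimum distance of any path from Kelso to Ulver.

Enumerating some paths:
Kelso - Colne - Linby - Wendle - Garth - Ulver: 3+1+1+7+4 = 16
Kelso - Wendle - Garth - Ulver: 4+7+4 = 15
Cheapest is Kelso - Wendle - Garth - Ulver at 15 mi.

15 mi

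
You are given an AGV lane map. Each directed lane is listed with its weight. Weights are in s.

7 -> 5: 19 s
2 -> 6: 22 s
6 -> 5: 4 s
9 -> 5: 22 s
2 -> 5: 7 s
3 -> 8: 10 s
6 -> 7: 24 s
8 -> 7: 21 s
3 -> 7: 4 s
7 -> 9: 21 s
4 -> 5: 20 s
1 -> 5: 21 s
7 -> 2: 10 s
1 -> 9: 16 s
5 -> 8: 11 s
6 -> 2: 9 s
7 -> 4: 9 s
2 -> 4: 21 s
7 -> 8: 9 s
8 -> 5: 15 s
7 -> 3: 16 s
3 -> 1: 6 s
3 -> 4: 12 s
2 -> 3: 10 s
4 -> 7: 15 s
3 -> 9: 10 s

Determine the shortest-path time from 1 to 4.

Settle nodes by increasing distance from 1:
1: 0
9: 16  (via 1)
5: 21  (via 1)
8: 32  (via 5)
7: 53  (via 8)
4: 62  (via 7)
Shortest route: 1 → 5 → 8 → 7 → 4 = 62 s.

62 s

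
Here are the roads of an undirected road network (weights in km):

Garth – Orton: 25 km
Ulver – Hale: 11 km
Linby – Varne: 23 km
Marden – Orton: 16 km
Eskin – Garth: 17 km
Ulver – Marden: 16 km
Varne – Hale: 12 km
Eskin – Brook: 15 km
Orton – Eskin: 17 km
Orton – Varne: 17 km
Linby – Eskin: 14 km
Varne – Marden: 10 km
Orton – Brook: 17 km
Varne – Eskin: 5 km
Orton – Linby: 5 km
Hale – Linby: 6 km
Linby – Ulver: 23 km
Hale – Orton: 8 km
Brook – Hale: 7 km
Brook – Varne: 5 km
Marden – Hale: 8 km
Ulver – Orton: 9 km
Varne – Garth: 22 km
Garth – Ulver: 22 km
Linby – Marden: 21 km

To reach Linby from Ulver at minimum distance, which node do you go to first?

Compare a few routes:
Ulver → Linby: 23 = 23
Ulver → Orton → Linby: 9+5 = 14
Ulver → Hale → Linby: 11+6 = 17
The minimum is 14 km via Ulver → Orton → Linby.
So from Ulver the first move is to Orton.

Orton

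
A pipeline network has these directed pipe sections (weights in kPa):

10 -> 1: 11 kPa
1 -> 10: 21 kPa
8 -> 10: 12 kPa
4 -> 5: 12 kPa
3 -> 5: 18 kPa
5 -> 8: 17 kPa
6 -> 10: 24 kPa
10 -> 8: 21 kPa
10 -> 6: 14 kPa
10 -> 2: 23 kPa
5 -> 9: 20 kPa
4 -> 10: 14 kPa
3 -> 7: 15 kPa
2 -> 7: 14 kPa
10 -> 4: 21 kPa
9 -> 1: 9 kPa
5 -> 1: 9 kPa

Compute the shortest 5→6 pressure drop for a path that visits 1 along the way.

44 kPa

Shortest 5→1: 5–1 = 9
Best 1 to 6: 1–10–6 costing 35
Total via 1: 9 + 35 = 44 kPa.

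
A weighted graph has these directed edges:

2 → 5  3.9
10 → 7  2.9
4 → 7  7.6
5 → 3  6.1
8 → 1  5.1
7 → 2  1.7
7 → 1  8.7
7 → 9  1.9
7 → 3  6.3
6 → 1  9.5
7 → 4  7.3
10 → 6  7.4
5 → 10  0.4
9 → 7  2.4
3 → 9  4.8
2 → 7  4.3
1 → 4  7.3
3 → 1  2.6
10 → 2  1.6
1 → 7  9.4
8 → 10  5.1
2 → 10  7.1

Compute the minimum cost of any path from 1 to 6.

22.8

Running Dijkstra from 1:
1: 0
4: 7.3  (via 1)
7: 9.4  (via 1)
2: 11.1  (via 7)
9: 11.3  (via 7)
5: 15  (via 2)
10: 15.4  (via 5)
3: 15.7  (via 7)
6: 22.8  (via 10)
Shortest route: 1–7–2–5–10–6 = 22.8.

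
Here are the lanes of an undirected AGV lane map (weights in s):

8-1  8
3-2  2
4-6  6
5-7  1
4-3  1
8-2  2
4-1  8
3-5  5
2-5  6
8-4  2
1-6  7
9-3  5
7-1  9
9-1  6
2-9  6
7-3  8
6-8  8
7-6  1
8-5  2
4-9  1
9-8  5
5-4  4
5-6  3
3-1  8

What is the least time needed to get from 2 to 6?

6 s

Candidate routes:
2–8–5–6: 2+2+3 = 7
2–5–7–6: 6+1+1 = 8
2–8–5–7–6: 2+2+1+1 = 6
The minimum is 6 s via 2–8–5–7–6.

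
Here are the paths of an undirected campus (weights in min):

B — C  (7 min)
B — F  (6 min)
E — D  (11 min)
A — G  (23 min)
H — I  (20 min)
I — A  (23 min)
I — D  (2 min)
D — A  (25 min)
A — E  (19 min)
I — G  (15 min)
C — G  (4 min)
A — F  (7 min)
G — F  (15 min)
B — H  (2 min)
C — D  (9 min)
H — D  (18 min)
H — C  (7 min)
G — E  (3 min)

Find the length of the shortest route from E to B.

14 min

Candidate routes:
E → G → C → H → B: 3+4+7+2 = 16
E → G → F → B: 3+15+6 = 24
E → G → C → B: 3+4+7 = 14
The minimum is 14 min via E → G → C → B.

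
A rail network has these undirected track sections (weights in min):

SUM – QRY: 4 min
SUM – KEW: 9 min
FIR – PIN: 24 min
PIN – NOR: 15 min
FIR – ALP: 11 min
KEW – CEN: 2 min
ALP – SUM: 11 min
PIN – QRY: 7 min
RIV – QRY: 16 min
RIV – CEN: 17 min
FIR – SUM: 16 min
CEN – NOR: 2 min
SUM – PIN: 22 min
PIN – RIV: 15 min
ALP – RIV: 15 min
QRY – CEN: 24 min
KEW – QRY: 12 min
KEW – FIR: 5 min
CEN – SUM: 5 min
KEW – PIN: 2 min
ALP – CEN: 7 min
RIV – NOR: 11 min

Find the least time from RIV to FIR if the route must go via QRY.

30 min

Best RIV to QRY: RIV–QRY costing 16
Best QRY to FIR: QRY–PIN–KEW–FIR costing 14
Total via QRY: 16 + 14 = 30 min.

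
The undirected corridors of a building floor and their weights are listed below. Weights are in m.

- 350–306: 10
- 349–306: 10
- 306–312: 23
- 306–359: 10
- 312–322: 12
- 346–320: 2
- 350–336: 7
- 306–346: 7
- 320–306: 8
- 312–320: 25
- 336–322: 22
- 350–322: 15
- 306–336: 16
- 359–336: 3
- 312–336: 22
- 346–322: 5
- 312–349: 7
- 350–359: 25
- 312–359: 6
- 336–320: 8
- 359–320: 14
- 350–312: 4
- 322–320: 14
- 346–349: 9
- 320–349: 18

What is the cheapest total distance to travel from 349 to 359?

13 m

Compare a few routes:
349 - 306 - 359: 10+10 = 20
349 - 312 - 350 - 336 - 359: 7+4+7+3 = 21
349 - 312 - 359: 7+6 = 13
Cheapest is 349 - 312 - 359 at 13 m.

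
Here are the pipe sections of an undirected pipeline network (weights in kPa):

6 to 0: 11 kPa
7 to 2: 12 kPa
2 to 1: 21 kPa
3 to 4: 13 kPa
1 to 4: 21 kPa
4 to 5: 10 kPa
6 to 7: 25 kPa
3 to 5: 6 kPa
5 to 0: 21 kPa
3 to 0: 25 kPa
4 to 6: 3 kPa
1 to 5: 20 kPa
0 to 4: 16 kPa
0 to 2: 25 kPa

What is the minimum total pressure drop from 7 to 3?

41 kPa

Candidate routes:
7–6–4–3: 25+3+13 = 41
7–6–4–5–3: 25+3+10+6 = 44
Cheapest is 7–6–4–3 at 41 kPa.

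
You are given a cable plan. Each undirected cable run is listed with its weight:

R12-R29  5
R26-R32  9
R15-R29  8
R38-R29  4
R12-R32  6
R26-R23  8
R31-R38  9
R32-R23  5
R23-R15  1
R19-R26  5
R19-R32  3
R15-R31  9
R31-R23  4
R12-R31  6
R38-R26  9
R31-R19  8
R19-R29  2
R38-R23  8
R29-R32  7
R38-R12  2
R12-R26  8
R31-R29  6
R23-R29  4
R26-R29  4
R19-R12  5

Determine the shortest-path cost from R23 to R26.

8

Enumerating some paths:
R23 - R15 - R29 - R26: 1+8+4 = 13
R23 - R29 - R19 - R26: 4+2+5 = 11
R23 - R26: 8 = 8
R23 - R32 - R19 - R26: 5+3+5 = 13
Cheapest is R23 - R26 at 8.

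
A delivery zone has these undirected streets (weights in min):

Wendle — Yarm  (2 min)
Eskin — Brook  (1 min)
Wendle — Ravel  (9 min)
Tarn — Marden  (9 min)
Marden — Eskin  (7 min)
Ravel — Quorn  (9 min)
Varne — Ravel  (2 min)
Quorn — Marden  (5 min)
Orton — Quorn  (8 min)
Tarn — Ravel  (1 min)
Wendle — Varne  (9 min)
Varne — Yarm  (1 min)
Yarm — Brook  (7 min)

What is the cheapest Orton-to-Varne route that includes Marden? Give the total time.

Best Orton to Marden: Orton → Quorn → Marden costing 13
Shortest Marden→Varne: Marden → Tarn → Ravel → Varne = 12
Total via Marden: 13 + 12 = 25 min.

25 min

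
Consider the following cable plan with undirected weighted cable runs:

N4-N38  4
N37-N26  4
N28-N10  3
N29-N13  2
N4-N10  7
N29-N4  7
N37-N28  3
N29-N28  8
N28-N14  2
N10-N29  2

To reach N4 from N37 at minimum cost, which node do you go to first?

N28

Compare a few routes:
N37 - N28 - N10 - N4: 3+3+7 = 13
N37 - N28 - N10 - N29 - N4: 3+3+2+7 = 15
The minimum is 13 via N37 - N28 - N10 - N4.
So from N37 the first move is to N28.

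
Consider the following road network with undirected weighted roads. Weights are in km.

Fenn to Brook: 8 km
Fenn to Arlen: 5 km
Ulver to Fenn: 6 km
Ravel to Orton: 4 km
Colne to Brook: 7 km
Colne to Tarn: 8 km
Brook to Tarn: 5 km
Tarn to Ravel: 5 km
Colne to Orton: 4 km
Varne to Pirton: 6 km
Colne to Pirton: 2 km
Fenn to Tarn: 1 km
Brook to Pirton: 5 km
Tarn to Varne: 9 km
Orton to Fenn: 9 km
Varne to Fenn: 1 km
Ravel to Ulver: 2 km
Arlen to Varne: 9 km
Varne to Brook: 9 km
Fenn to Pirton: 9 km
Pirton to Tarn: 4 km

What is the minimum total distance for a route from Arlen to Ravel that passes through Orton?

18 km

Shortest Arlen→Orton: Arlen → Fenn → Orton = 14
Best Orton to Ravel: Orton → Ravel costing 4
Total via Orton: 14 + 4 = 18 km.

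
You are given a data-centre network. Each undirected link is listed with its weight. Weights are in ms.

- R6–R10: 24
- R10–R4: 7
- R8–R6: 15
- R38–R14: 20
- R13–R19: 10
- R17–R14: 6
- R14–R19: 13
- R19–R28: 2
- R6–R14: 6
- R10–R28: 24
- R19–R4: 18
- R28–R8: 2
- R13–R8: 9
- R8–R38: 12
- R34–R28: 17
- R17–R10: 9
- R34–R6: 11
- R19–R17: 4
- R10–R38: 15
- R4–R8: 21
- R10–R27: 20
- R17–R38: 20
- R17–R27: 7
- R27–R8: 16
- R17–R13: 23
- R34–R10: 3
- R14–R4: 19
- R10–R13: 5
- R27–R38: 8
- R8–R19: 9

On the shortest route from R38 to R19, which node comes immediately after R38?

R8

Compare a few routes:
R38–R27–R17–R19: 8+7+4 = 19
R38–R8–R28–R19: 12+2+2 = 16
The minimum is 16 ms via R38–R8–R28–R19.
So from R38 the first move is to R8.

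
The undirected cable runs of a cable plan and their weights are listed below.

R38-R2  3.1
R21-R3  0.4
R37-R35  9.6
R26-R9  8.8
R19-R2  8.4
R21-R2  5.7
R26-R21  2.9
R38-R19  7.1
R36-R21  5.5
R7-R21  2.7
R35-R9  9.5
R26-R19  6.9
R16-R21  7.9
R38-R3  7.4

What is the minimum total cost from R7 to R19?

Compare a few routes:
R7 - R21 - R2 - R19: 2.7+5.7+8.4 = 16.8
R7 - R21 - R26 - R19: 2.7+2.9+6.9 = 12.5
Cheapest is R7 - R21 - R26 - R19 at 12.5.

12.5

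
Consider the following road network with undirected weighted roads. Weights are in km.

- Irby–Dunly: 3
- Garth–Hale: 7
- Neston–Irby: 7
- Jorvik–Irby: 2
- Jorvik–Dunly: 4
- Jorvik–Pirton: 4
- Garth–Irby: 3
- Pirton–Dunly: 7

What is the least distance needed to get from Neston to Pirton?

Enumerating some paths:
Neston → Irby → Dunly → Jorvik → Pirton: 7+3+4+4 = 18
Neston → Irby → Dunly → Pirton: 7+3+7 = 17
Neston → Irby → Jorvik → Pirton: 7+2+4 = 13
The minimum is 13 km via Neston → Irby → Jorvik → Pirton.

13 km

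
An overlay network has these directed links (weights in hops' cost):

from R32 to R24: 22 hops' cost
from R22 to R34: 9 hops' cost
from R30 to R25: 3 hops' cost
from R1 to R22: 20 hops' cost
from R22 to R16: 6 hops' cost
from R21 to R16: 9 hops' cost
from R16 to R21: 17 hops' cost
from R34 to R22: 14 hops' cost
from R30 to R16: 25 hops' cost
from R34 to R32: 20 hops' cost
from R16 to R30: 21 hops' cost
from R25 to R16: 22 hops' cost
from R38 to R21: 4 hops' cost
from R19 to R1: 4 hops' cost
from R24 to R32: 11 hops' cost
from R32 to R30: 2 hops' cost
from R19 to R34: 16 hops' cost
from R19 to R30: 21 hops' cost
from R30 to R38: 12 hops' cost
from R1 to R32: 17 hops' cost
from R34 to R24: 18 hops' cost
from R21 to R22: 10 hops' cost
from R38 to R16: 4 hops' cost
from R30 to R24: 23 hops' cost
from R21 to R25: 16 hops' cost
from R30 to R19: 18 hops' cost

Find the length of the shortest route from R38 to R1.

Enumerating some paths:
R38–R16–R30–R19–R1: 4+21+18+4 = 47
R38–R21–R16–R30–R19–R1: 4+9+21+18+4 = 56
Cheapest is R38–R16–R30–R19–R1 at 47 hops' cost.

47 hops' cost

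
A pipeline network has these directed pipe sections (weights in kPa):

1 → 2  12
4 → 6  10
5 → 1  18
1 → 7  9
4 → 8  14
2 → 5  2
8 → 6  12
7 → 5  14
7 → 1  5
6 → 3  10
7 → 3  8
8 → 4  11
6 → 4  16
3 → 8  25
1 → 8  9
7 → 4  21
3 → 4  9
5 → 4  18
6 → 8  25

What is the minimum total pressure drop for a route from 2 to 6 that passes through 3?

Shortest 2→3: 2 → 5 → 1 → 7 → 3 = 37
Best 3 to 6: 3 → 4 → 6 costing 19
Total via 3: 37 + 19 = 56 kPa.

56 kPa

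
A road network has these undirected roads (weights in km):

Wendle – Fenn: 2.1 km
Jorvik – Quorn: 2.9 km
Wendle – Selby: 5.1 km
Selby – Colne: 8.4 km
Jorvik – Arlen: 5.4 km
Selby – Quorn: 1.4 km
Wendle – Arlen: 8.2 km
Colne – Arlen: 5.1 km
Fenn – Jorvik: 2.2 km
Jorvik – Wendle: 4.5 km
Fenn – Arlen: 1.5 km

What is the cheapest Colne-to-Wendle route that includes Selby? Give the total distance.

Shortest Colne→Selby: Colne → Selby = 8.4
Shortest Selby→Wendle: Selby → Wendle = 5.1
Total via Selby: 8.4 + 5.1 = 13.5 km.

13.5 km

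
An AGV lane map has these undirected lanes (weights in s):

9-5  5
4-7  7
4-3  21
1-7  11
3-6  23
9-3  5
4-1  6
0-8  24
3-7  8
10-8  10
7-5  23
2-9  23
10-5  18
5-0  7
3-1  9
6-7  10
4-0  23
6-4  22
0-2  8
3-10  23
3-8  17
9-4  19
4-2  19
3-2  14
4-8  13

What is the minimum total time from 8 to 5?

Candidate routes:
8–0–5: 24+7 = 31
8–4–9–5: 13+19+5 = 37
8–10–5: 10+18 = 28
8–3–9–5: 17+5+5 = 27
The minimum is 27 s via 8–3–9–5.

27 s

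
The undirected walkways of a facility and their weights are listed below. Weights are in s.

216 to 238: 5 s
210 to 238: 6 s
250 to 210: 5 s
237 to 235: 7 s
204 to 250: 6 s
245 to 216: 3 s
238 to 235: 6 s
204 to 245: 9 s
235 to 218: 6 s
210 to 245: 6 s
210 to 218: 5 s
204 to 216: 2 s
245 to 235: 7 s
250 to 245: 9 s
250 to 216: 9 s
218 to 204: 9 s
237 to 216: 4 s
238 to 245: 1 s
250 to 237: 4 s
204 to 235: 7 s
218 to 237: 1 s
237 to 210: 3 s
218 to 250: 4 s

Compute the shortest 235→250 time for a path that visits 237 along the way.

Shortest 235→237: 235–237 = 7
Best 237 to 250: 237–250 costing 4
Total via 237: 7 + 4 = 11 s.

11 s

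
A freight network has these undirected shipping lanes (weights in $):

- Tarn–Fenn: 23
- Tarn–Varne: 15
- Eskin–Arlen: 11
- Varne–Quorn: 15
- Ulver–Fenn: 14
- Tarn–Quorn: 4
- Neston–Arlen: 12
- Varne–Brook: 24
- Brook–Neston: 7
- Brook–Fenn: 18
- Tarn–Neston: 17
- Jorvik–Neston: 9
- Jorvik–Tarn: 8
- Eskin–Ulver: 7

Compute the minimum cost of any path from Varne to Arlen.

Compare a few routes:
Varne - Brook - Neston - Arlen: 24+7+12 = 43
Varne - Tarn - Neston - Arlen: 15+17+12 = 44
Varne - Tarn - Jorvik - Neston - Arlen: 15+8+9+12 = 44
The minimum is $43 via Varne - Brook - Neston - Arlen.

$43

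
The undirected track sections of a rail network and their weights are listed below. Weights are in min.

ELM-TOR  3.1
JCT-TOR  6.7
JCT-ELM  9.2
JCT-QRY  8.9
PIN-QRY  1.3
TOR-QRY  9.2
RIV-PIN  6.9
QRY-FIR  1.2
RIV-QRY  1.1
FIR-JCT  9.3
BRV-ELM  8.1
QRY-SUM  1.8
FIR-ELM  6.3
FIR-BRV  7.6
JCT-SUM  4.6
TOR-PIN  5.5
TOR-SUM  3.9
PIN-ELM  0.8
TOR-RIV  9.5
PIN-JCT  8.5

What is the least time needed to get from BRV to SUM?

Running Dijkstra from BRV:
BRV: 0
FIR: 7.6  (via BRV)
ELM: 8.1  (via BRV)
QRY: 8.8  (via FIR)
PIN: 8.9  (via ELM)
RIV: 9.9  (via QRY)
SUM: 10.6  (via QRY)
Shortest route: BRV → FIR → QRY → SUM = 10.6 min.

10.6 min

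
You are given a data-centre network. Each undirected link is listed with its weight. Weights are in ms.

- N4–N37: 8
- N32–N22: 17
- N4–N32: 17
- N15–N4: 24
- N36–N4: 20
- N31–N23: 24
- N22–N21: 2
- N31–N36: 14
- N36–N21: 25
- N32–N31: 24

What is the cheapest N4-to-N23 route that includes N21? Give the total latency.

99 ms

Best N4 to N21: N4 → N32 → N22 → N21 costing 36
Shortest N21→N23: N21 → N36 → N31 → N23 = 63
Total via N21: 36 + 63 = 99 ms.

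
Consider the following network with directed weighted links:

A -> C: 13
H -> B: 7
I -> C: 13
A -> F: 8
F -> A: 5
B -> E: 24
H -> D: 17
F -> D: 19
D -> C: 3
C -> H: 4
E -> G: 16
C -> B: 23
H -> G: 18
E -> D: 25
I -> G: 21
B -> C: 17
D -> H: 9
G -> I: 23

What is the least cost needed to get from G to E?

Compare a few routes:
G → I → C → H → B → E: 23+13+4+7+24 = 71
G → I → C → B → E: 23+13+23+24 = 83
The minimum is 71 via G → I → C → H → B → E.

71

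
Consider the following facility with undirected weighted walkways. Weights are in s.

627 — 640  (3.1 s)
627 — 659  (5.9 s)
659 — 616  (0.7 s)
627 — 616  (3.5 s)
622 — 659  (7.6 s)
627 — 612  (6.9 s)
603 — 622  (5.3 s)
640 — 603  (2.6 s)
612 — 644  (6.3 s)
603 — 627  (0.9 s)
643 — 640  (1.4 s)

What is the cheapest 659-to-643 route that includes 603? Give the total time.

9.1 s

Shortest 659→603: 659 → 616 → 627 → 603 = 5.1
Shortest 603→643: 603 → 640 → 643 = 4
Total via 603: 5.1 + 4 = 9.1 s.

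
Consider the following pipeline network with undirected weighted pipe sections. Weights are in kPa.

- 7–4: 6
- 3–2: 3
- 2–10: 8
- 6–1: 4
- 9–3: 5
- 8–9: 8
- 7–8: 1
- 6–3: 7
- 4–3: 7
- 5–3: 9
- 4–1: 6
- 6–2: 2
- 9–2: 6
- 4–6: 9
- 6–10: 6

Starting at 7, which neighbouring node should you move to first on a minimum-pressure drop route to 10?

Enumerating some paths:
7 - 4 - 6 - 10: 6+9+6 = 21
7 - 4 - 1 - 6 - 10: 6+6+4+6 = 22
Cheapest is 7 - 4 - 6 - 10 at 21 kPa.
So from 7 the first move is to 4.

4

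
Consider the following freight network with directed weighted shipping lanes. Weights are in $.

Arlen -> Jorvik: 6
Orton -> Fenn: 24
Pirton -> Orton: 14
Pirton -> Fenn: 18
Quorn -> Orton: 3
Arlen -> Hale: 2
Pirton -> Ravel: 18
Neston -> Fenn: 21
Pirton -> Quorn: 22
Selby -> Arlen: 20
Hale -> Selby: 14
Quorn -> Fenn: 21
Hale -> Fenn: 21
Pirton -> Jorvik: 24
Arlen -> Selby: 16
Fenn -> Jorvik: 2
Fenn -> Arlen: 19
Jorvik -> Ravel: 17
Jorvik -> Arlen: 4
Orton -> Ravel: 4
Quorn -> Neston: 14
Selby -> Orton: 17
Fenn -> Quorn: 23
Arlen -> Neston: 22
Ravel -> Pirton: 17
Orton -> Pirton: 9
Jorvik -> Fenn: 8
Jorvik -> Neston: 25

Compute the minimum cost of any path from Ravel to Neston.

Enumerating some paths:
Ravel → Pirton → Fenn → Jorvik → Arlen → Neston: 17+18+2+4+22 = 63
Ravel → Pirton → Jorvik → Neston: 17+24+25 = 66
Ravel → Pirton → Fenn → Jorvik → Neston: 17+18+2+25 = 62
Ravel → Pirton → Quorn → Neston: 17+22+14 = 53
Cheapest is Ravel → Pirton → Quorn → Neston at $53.

$53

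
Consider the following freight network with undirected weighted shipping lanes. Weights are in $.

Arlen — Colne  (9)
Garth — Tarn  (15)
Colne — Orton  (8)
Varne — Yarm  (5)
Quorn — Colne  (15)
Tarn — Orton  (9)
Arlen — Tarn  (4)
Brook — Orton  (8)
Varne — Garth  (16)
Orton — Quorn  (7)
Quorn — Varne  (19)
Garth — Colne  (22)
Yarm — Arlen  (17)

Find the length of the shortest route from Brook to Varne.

Running Dijkstra from Brook:
Brook: 0
Orton: 8  (via Brook)
Quorn: 15  (via Orton)
Colne: 16  (via Orton)
Tarn: 17  (via Orton)
Arlen: 21  (via Tarn)
Garth: 32  (via Tarn)
Varne: 34  (via Quorn)
Shortest route: Brook → Orton → Quorn → Varne = $34.

$34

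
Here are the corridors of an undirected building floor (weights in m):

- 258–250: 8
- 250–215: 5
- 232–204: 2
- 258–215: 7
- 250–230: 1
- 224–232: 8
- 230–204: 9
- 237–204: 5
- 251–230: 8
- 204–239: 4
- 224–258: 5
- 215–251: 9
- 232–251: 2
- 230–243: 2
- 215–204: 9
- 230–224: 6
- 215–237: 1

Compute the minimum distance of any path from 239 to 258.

Candidate routes:
239 - 204 - 237 - 215 - 258: 4+5+1+7 = 17
239 - 204 - 232 - 224 - 258: 4+2+8+5 = 19
The minimum is 17 m via 239 - 204 - 237 - 215 - 258.

17 m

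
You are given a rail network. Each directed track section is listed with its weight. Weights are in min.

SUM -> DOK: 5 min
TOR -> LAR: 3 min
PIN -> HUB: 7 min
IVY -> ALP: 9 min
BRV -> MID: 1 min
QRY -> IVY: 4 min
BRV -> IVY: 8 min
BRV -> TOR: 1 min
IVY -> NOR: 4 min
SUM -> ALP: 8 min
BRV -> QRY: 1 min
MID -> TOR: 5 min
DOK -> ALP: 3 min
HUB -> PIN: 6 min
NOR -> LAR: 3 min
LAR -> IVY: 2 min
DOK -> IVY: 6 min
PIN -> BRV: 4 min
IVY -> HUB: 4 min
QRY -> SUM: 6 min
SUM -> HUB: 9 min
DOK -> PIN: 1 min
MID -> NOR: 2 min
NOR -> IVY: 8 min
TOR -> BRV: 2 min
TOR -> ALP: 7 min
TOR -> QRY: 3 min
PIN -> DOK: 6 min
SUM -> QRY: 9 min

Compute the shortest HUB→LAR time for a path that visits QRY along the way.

Best HUB to QRY: HUB → PIN → BRV → QRY costing 11
Shortest QRY→LAR: QRY → IVY → NOR → LAR = 11
Total via QRY: 11 + 11 = 22 min.

22 min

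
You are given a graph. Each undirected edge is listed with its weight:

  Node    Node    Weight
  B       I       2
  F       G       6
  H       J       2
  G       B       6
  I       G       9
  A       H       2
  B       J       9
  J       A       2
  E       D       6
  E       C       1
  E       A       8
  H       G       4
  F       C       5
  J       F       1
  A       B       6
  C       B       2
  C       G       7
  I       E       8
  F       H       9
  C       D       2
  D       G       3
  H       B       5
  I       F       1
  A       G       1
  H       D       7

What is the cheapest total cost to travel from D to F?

Candidate routes:
D - G - A - H - J - F: 3+1+2+2+1 = 9
D - H - J - F: 7+2+1 = 10
D - G - F: 3+6 = 9
D - C - F: 2+5 = 7
Cheapest is D - C - F at 7.

7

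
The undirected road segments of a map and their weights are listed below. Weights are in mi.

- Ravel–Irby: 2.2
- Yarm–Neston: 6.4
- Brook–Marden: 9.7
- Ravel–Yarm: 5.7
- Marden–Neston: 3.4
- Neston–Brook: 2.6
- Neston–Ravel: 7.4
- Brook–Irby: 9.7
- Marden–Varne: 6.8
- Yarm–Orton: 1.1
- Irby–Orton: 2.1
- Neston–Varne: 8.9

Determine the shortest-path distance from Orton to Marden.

10.9 mi

Running Dijkstra from Orton:
Orton: 0
Yarm: 1.1  (via Orton)
Irby: 2.1  (via Orton)
Ravel: 4.3  (via Irby)
Neston: 7.5  (via Yarm)
Brook: 10.1  (via Neston)
Marden: 10.9  (via Neston)
Shortest route: Orton–Yarm–Neston–Marden = 10.9 mi.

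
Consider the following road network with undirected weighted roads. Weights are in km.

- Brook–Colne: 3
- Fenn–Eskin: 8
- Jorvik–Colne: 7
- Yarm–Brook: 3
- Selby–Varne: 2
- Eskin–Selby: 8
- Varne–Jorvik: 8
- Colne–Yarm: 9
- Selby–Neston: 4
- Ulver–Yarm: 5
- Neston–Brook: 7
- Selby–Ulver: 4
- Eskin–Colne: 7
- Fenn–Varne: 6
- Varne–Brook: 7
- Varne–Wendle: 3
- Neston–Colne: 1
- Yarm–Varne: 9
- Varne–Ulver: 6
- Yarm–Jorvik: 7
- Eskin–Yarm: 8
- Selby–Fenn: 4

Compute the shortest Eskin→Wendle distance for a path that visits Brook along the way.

Shortest Eskin→Brook: Eskin → Colne → Brook = 10
Shortest Brook→Wendle: Brook → Varne → Wendle = 10
Total via Brook: 10 + 10 = 20 km.

20 km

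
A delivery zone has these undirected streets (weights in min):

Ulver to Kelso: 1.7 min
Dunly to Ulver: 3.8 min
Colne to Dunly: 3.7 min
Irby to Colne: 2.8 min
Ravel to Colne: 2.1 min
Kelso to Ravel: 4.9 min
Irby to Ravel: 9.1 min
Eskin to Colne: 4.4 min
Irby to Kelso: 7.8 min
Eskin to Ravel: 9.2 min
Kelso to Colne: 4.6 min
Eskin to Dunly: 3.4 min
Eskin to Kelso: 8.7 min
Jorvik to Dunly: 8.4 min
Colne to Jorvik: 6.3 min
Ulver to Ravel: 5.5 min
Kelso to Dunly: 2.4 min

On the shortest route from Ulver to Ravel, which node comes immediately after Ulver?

Candidate routes:
Ulver → Ravel: 5.5 = 5.5
Ulver → Kelso → Ravel: 1.7+4.9 = 6.6
Ulver → Kelso → Colne → Ravel: 1.7+4.6+2.1 = 8.4
Ulver → Dunly → Colne → Ravel: 3.8+3.7+2.1 = 9.6
Cheapest is Ulver → Ravel at 5.5 min.
So from Ulver the first move is to Ravel.

Ravel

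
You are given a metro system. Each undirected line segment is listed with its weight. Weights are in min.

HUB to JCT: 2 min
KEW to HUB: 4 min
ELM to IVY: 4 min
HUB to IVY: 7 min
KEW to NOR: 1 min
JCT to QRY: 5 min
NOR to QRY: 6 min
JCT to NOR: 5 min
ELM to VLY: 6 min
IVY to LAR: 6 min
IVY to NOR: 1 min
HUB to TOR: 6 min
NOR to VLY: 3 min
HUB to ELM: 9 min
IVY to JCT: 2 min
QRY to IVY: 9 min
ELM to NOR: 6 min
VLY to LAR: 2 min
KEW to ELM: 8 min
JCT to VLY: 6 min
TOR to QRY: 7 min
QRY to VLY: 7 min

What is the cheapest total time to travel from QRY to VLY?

7 min

Candidate routes:
QRY - NOR - VLY: 6+3 = 9
QRY - VLY: 7 = 7
QRY - JCT - VLY: 5+6 = 11
Cheapest is QRY - VLY at 7 min.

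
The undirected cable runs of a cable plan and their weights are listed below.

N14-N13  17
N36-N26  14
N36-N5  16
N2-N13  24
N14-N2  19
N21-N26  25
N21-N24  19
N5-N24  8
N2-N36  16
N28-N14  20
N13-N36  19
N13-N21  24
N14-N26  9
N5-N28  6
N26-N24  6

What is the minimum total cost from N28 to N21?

Settle nodes by increasing distance from N28:
N28: 0
N5: 6  (via N28)
N24: 14  (via N5)
N14: 20  (via N28)
N26: 20  (via N24)
N36: 22  (via N5)
N21: 33  (via N24)
Shortest route: N28–N5–N24–N21 = 33.

33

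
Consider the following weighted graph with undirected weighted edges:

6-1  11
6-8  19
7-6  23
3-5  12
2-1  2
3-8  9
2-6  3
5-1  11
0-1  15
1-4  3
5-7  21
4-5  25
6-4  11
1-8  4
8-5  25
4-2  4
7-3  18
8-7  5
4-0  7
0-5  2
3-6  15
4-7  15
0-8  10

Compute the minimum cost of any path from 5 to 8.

Settle nodes by increasing distance from 5:
5: 0
0: 2  (via 5)
4: 9  (via 0)
1: 11  (via 5)
3: 12  (via 5)
8: 12  (via 0)
Shortest route: 5 → 0 → 8 = 12.

12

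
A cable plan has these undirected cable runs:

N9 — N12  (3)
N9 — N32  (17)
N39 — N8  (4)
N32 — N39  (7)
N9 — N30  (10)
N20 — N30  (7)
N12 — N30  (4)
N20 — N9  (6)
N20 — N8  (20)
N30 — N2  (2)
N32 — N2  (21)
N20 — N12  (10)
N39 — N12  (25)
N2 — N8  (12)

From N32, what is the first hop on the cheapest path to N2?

Enumerating some paths:
N32 - N9 - N12 - N30 - N2: 17+3+4+2 = 26
N32 - N39 - N8 - N2: 7+4+12 = 23
N32 - N2: 21 = 21
The minimum is 21 via N32 - N2.
So from N32 the first move is to N2.

N2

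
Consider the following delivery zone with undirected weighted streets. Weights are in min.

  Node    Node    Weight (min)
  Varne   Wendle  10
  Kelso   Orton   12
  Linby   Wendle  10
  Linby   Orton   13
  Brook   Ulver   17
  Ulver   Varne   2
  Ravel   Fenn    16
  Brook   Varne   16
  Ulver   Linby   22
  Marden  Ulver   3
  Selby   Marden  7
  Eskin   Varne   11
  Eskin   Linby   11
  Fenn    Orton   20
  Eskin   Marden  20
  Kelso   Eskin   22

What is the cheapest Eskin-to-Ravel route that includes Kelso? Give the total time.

70 min

Shortest Eskin→Kelso: Eskin–Kelso = 22
Shortest Kelso→Ravel: Kelso–Orton–Fenn–Ravel = 48
Total via Kelso: 22 + 48 = 70 min.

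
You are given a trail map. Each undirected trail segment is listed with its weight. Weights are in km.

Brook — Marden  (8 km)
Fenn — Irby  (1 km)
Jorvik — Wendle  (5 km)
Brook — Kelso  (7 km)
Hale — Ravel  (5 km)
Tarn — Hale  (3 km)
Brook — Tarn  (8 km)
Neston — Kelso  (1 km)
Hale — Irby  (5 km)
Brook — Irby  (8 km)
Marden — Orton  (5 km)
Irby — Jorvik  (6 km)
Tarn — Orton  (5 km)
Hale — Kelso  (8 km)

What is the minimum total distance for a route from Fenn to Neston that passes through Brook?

17 km

Best Fenn to Brook: Fenn–Irby–Brook costing 9
Shortest Brook→Neston: Brook–Kelso–Neston = 8
Total via Brook: 9 + 8 = 17 km.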